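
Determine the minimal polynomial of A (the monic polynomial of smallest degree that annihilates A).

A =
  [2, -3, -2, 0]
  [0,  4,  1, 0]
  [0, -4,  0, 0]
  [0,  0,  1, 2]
x^3 - 6*x^2 + 12*x - 8

The characteristic polynomial is χ_A(x) = (x - 2)^4, so the eigenvalues are known. The minimal polynomial is
  m_A(x) = Π_λ (x − λ)^{k_λ}
where k_λ is the size of the *largest* Jordan block for λ (equivalently, the smallest k with (A − λI)^k v = 0 for every generalised eigenvector v of λ).

  λ = 2: largest Jordan block has size 3, contributing (x − 2)^3

So m_A(x) = (x - 2)^3 = x^3 - 6*x^2 + 12*x - 8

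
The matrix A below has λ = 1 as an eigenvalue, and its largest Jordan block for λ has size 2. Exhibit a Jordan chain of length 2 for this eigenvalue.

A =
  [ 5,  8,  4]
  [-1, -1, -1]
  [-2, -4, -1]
A Jordan chain for λ = 1 of length 2:
v_1 = (4, -1, -2)ᵀ
v_2 = (1, 0, 0)ᵀ

Let N = A − (1)·I. We want v_2 with N^2 v_2 = 0 but N^1 v_2 ≠ 0; then v_{j-1} := N · v_j for j = 2, …, 2.

Pick v_2 = (1, 0, 0)ᵀ.
Then v_1 = N · v_2 = (4, -1, -2)ᵀ.

Sanity check: (A − (1)·I) v_1 = (0, 0, 0)ᵀ = 0. ✓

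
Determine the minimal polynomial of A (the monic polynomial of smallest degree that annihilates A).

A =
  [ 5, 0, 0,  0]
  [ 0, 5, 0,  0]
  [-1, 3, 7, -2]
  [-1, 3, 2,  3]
x^2 - 10*x + 25

The characteristic polynomial is χ_A(x) = (x - 5)^4, so the eigenvalues are known. The minimal polynomial is
  m_A(x) = Π_λ (x − λ)^{k_λ}
where k_λ is the size of the *largest* Jordan block for λ (equivalently, the smallest k with (A − λI)^k v = 0 for every generalised eigenvector v of λ).

  λ = 5: largest Jordan block has size 2, contributing (x − 5)^2

So m_A(x) = (x - 5)^2 = x^2 - 10*x + 25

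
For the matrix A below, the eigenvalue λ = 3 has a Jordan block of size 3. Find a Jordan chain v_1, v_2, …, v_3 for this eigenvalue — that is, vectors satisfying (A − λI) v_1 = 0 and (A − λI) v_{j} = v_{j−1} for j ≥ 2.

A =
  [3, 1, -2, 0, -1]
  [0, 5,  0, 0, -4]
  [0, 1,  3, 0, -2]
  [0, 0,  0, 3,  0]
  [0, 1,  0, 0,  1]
A Jordan chain for λ = 3 of length 3:
v_1 = (-1, 0, 0, 0, 0)ᵀ
v_2 = (1, 2, 1, 0, 1)ᵀ
v_3 = (0, 1, 0, 0, 0)ᵀ

Let N = A − (3)·I. We want v_3 with N^3 v_3 = 0 but N^2 v_3 ≠ 0; then v_{j-1} := N · v_j for j = 3, …, 2.

Pick v_3 = (0, 1, 0, 0, 0)ᵀ.
Then v_2 = N · v_3 = (1, 2, 1, 0, 1)ᵀ.
Then v_1 = N · v_2 = (-1, 0, 0, 0, 0)ᵀ.

Sanity check: (A − (3)·I) v_1 = (0, 0, 0, 0, 0)ᵀ = 0. ✓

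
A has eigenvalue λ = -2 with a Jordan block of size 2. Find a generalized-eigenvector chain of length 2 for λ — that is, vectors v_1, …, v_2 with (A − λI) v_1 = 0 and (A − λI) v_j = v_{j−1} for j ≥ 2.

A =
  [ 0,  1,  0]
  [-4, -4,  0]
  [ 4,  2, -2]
A Jordan chain for λ = -2 of length 2:
v_1 = (2, -4, 4)ᵀ
v_2 = (1, 0, 0)ᵀ

Let N = A − (-2)·I. We want v_2 with N^2 v_2 = 0 but N^1 v_2 ≠ 0; then v_{j-1} := N · v_j for j = 2, …, 2.

Pick v_2 = (1, 0, 0)ᵀ.
Then v_1 = N · v_2 = (2, -4, 4)ᵀ.

Sanity check: (A − (-2)·I) v_1 = (0, 0, 0)ᵀ = 0. ✓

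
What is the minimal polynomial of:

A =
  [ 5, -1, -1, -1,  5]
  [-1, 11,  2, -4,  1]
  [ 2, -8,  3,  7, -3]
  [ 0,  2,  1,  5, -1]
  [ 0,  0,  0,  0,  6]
x^3 - 18*x^2 + 108*x - 216

The characteristic polynomial is χ_A(x) = (x - 6)^5, so the eigenvalues are known. The minimal polynomial is
  m_A(x) = Π_λ (x − λ)^{k_λ}
where k_λ is the size of the *largest* Jordan block for λ (equivalently, the smallest k with (A − λI)^k v = 0 for every generalised eigenvector v of λ).

  λ = 6: largest Jordan block has size 3, contributing (x − 6)^3

So m_A(x) = (x - 6)^3 = x^3 - 18*x^2 + 108*x - 216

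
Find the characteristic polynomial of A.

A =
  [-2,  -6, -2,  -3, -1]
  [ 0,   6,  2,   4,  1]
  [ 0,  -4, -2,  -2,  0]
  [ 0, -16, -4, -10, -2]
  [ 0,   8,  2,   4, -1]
x^5 + 9*x^4 + 32*x^3 + 56*x^2 + 48*x + 16

Expanding det(x·I − A) (e.g. by cofactor expansion or by noting that A is similar to its Jordan form J, which has the same characteristic polynomial as A) gives
  χ_A(x) = x^5 + 9*x^4 + 32*x^3 + 56*x^2 + 48*x + 16
which factors as (x + 1)*(x + 2)^4. The eigenvalues (with algebraic multiplicities) are λ = -2 with multiplicity 4, λ = -1 with multiplicity 1.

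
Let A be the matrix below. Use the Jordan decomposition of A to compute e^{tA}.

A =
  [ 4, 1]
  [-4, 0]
e^{tA} =
  [2*t*exp(2*t) + exp(2*t), t*exp(2*t)]
  [-4*t*exp(2*t), -2*t*exp(2*t) + exp(2*t)]

Strategy: write A = P · J · P⁻¹ where J is a Jordan canonical form, so e^{tA} = P · e^{tJ} · P⁻¹, and e^{tJ} can be computed block-by-block.

A has Jordan form
J =
  [2, 1]
  [0, 2]
(up to reordering of blocks).

Per-block formulas:
  For a 2×2 Jordan block J_2(2): exp(t · J_2(2)) = e^(2t)·(I + t·N), where N is the 2×2 nilpotent shift.

After assembling e^{tJ} and conjugating by P, we get:

e^{tA} =
  [2*t*exp(2*t) + exp(2*t), t*exp(2*t)]
  [-4*t*exp(2*t), -2*t*exp(2*t) + exp(2*t)]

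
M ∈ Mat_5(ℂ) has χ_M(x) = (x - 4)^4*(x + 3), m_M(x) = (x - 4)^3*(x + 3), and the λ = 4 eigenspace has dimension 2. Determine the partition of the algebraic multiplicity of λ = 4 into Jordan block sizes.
Block sizes for λ = 4: [3, 1]

Step 1 — from the characteristic polynomial, algebraic multiplicity of λ = 4 is 4. From dim ker(M − (4)·I) = 2, there are exactly 2 Jordan blocks for λ = 4.
Step 2 — from the minimal polynomial, the factor (x − 4)^3 tells us the largest block for λ = 4 has size 3.
Step 3 — with total size 4, 2 blocks, and largest block 3, the block sizes (in nonincreasing order) are [3, 1].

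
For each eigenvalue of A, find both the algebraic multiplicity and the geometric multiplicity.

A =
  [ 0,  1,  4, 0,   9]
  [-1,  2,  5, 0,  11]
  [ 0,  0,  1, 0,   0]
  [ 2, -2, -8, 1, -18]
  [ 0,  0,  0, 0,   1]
λ = 1: alg = 5, geom = 3

Step 1 — factor the characteristic polynomial to read off the algebraic multiplicities:
  χ_A(x) = (x - 1)^5

Step 2 — compute geometric multiplicities via the rank-nullity identity g(λ) = n − rank(A − λI):
  rank(A − (1)·I) = 2, so dim ker(A − (1)·I) = n − 2 = 3

Summary:
  λ = 1: algebraic multiplicity = 5, geometric multiplicity = 3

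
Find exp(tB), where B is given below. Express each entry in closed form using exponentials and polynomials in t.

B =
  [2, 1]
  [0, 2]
e^{tB} =
  [exp(2*t), t*exp(2*t)]
  [0, exp(2*t)]

Strategy: write B = P · J · P⁻¹ where J is a Jordan canonical form, so e^{tB} = P · e^{tJ} · P⁻¹, and e^{tJ} can be computed block-by-block.

B has Jordan form
J =
  [2, 1]
  [0, 2]
(up to reordering of blocks).

Per-block formulas:
  For a 2×2 Jordan block J_2(2): exp(t · J_2(2)) = e^(2t)·(I + t·N), where N is the 2×2 nilpotent shift.

After assembling e^{tJ} and conjugating by P, we get:

e^{tB} =
  [exp(2*t), t*exp(2*t)]
  [0, exp(2*t)]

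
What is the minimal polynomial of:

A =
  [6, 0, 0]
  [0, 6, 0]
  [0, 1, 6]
x^2 - 12*x + 36

The characteristic polynomial is χ_A(x) = (x - 6)^3, so the eigenvalues are known. The minimal polynomial is
  m_A(x) = Π_λ (x − λ)^{k_λ}
where k_λ is the size of the *largest* Jordan block for λ (equivalently, the smallest k with (A − λI)^k v = 0 for every generalised eigenvector v of λ).

  λ = 6: largest Jordan block has size 2, contributing (x − 6)^2

So m_A(x) = (x - 6)^2 = x^2 - 12*x + 36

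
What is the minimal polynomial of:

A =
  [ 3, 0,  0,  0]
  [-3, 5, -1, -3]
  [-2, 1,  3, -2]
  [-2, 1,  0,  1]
x^3 - 9*x^2 + 27*x - 27

The characteristic polynomial is χ_A(x) = (x - 3)^4, so the eigenvalues are known. The minimal polynomial is
  m_A(x) = Π_λ (x − λ)^{k_λ}
where k_λ is the size of the *largest* Jordan block for λ (equivalently, the smallest k with (A − λI)^k v = 0 for every generalised eigenvector v of λ).

  λ = 3: largest Jordan block has size 3, contributing (x − 3)^3

So m_A(x) = (x - 3)^3 = x^3 - 9*x^2 + 27*x - 27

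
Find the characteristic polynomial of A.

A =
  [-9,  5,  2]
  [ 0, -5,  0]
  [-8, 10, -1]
x^3 + 15*x^2 + 75*x + 125

Expanding det(x·I − A) (e.g. by cofactor expansion or by noting that A is similar to its Jordan form J, which has the same characteristic polynomial as A) gives
  χ_A(x) = x^3 + 15*x^2 + 75*x + 125
which factors as (x + 5)^3. The eigenvalues (with algebraic multiplicities) are λ = -5 with multiplicity 3.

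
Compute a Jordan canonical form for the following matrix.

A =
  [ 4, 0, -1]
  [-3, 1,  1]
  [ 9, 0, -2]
J_2(1) ⊕ J_1(1)

The characteristic polynomial is
  det(x·I − A) = x^3 - 3*x^2 + 3*x - 1 = (x - 1)^3

Eigenvalues and multiplicities (the geometric multiplicity of λ is n − rank(A − λI), which equals the number of Jordan blocks for λ):
  λ = 1: algebraic multiplicity = 3, geometric multiplicity = 2

Determining the block sizes for each eigenvalue:
  λ = 1: 2 blocks summing to 3 forces exactly one block of size 2 and the rest size 1 → block sizes [2, 1]

Assembling the blocks gives a Jordan form
J =
  [1, 1, 0]
  [0, 1, 0]
  [0, 0, 1]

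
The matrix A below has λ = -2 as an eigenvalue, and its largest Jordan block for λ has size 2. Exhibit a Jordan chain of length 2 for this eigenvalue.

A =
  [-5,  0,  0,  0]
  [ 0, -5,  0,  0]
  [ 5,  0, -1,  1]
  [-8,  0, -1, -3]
A Jordan chain for λ = -2 of length 2:
v_1 = (0, 0, 1, -1)ᵀ
v_2 = (0, 0, 1, 0)ᵀ

Let N = A − (-2)·I. We want v_2 with N^2 v_2 = 0 but N^1 v_2 ≠ 0; then v_{j-1} := N · v_j for j = 2, …, 2.

Pick v_2 = (0, 0, 1, 0)ᵀ.
Then v_1 = N · v_2 = (0, 0, 1, -1)ᵀ.

Sanity check: (A − (-2)·I) v_1 = (0, 0, 0, 0)ᵀ = 0. ✓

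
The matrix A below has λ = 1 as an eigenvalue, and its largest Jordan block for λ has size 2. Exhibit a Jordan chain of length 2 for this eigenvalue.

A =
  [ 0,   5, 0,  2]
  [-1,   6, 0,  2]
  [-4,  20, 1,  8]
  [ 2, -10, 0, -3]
A Jordan chain for λ = 1 of length 2:
v_1 = (-1, -1, -4, 2)ᵀ
v_2 = (1, 0, 0, 0)ᵀ

Let N = A − (1)·I. We want v_2 with N^2 v_2 = 0 but N^1 v_2 ≠ 0; then v_{j-1} := N · v_j for j = 2, …, 2.

Pick v_2 = (1, 0, 0, 0)ᵀ.
Then v_1 = N · v_2 = (-1, -1, -4, 2)ᵀ.

Sanity check: (A − (1)·I) v_1 = (0, 0, 0, 0)ᵀ = 0. ✓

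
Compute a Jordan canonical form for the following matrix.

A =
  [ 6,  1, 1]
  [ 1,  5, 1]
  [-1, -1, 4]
J_3(5)

The characteristic polynomial is
  det(x·I − A) = x^3 - 15*x^2 + 75*x - 125 = (x - 5)^3

Eigenvalues and multiplicities (the geometric multiplicity of λ is n − rank(A − λI), which equals the number of Jordan blocks for λ):
  λ = 5: algebraic multiplicity = 3, geometric multiplicity = 1

Determining the block sizes for each eigenvalue:
  λ = 5: one block (gm = 1), so the single block has size am = 3 → block sizes [3]

Assembling the blocks gives a Jordan form
J =
  [5, 1, 0]
  [0, 5, 1]
  [0, 0, 5]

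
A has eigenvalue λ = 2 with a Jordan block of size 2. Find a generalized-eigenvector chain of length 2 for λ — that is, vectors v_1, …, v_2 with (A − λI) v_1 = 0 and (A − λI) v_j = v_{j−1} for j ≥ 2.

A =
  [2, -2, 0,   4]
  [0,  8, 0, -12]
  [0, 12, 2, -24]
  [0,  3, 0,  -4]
A Jordan chain for λ = 2 of length 2:
v_1 = (-2, 6, 12, 3)ᵀ
v_2 = (0, 1, 0, 0)ᵀ

Let N = A − (2)·I. We want v_2 with N^2 v_2 = 0 but N^1 v_2 ≠ 0; then v_{j-1} := N · v_j for j = 2, …, 2.

Pick v_2 = (0, 1, 0, 0)ᵀ.
Then v_1 = N · v_2 = (-2, 6, 12, 3)ᵀ.

Sanity check: (A − (2)·I) v_1 = (0, 0, 0, 0)ᵀ = 0. ✓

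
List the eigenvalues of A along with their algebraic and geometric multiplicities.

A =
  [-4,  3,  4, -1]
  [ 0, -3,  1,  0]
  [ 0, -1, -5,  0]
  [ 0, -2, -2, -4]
λ = -4: alg = 4, geom = 2

Step 1 — factor the characteristic polynomial to read off the algebraic multiplicities:
  χ_A(x) = (x + 4)^4

Step 2 — compute geometric multiplicities via the rank-nullity identity g(λ) = n − rank(A − λI):
  rank(A − (-4)·I) = 2, so dim ker(A − (-4)·I) = n − 2 = 2

Summary:
  λ = -4: algebraic multiplicity = 4, geometric multiplicity = 2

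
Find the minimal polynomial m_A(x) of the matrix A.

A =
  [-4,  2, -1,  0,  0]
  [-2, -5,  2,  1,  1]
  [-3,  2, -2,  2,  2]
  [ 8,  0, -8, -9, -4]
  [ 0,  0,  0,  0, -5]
x^2 + 10*x + 25

The characteristic polynomial is χ_A(x) = (x + 5)^5, so the eigenvalues are known. The minimal polynomial is
  m_A(x) = Π_λ (x − λ)^{k_λ}
where k_λ is the size of the *largest* Jordan block for λ (equivalently, the smallest k with (A − λI)^k v = 0 for every generalised eigenvector v of λ).

  λ = -5: largest Jordan block has size 2, contributing (x + 5)^2

So m_A(x) = (x + 5)^2 = x^2 + 10*x + 25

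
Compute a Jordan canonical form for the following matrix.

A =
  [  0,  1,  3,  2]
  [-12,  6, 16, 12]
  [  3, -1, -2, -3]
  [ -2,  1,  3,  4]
J_3(2) ⊕ J_1(2)

The characteristic polynomial is
  det(x·I − A) = x^4 - 8*x^3 + 24*x^2 - 32*x + 16 = (x - 2)^4

Eigenvalues and multiplicities (the geometric multiplicity of λ is n − rank(A − λI), which equals the number of Jordan blocks for λ):
  λ = 2: algebraic multiplicity = 4, geometric multiplicity = 2

Determining the block sizes for each eigenvalue:
  λ = 2: with am = 4 and gm = 2, the partition is not yet determined (e.g. several partitions of 4 into 2 parts exist). Let N = A − (2)·I. Computing rank(N^1) = 2, rank(N^2) = 1, rank(N^3) = 0; the number of blocks of size ≥ j is rank(N^{j−1}) − rank(N^j), giving [2, 1, 1]. So we have 1 block(s) of size 3, 1 block(s) of size 1 → block sizes [3, 1]

Assembling the blocks gives a Jordan form
J =
  [2, 1, 0, 0]
  [0, 2, 1, 0]
  [0, 0, 2, 0]
  [0, 0, 0, 2]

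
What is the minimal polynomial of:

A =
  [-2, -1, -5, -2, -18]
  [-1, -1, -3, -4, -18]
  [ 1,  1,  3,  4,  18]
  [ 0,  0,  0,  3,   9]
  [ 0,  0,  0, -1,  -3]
x^3

The characteristic polynomial is χ_A(x) = x^5, so the eigenvalues are known. The minimal polynomial is
  m_A(x) = Π_λ (x − λ)^{k_λ}
where k_λ is the size of the *largest* Jordan block for λ (equivalently, the smallest k with (A − λI)^k v = 0 for every generalised eigenvector v of λ).

  λ = 0: largest Jordan block has size 3, contributing (x − 0)^3

So m_A(x) = x^3 = x^3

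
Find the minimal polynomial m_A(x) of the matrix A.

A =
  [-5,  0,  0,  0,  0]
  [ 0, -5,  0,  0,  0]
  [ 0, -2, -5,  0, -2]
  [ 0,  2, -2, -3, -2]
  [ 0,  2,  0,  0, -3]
x^2 + 8*x + 15

The characteristic polynomial is χ_A(x) = (x + 3)^2*(x + 5)^3, so the eigenvalues are known. The minimal polynomial is
  m_A(x) = Π_λ (x − λ)^{k_λ}
where k_λ is the size of the *largest* Jordan block for λ (equivalently, the smallest k with (A − λI)^k v = 0 for every generalised eigenvector v of λ).

  λ = -5: largest Jordan block has size 1, contributing (x + 5)
  λ = -3: largest Jordan block has size 1, contributing (x + 3)

So m_A(x) = (x + 3)*(x + 5) = x^2 + 8*x + 15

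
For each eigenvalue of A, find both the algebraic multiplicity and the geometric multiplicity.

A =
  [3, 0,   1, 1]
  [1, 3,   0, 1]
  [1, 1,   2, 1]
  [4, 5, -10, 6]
λ = 2: alg = 2, geom = 1; λ = 5: alg = 2, geom = 1

Step 1 — factor the characteristic polynomial to read off the algebraic multiplicities:
  χ_A(x) = (x - 5)^2*(x - 2)^2

Step 2 — compute geometric multiplicities via the rank-nullity identity g(λ) = n − rank(A − λI):
  rank(A − (2)·I) = 3, so dim ker(A − (2)·I) = n − 3 = 1
  rank(A − (5)·I) = 3, so dim ker(A − (5)·I) = n − 3 = 1

Summary:
  λ = 2: algebraic multiplicity = 2, geometric multiplicity = 1
  λ = 5: algebraic multiplicity = 2, geometric multiplicity = 1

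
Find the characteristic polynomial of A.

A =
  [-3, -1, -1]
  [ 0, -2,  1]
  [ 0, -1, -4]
x^3 + 9*x^2 + 27*x + 27

Expanding det(x·I − A) (e.g. by cofactor expansion or by noting that A is similar to its Jordan form J, which has the same characteristic polynomial as A) gives
  χ_A(x) = x^3 + 9*x^2 + 27*x + 27
which factors as (x + 3)^3. The eigenvalues (with algebraic multiplicities) are λ = -3 with multiplicity 3.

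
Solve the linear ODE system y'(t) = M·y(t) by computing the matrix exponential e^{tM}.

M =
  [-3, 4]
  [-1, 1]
e^{tM} =
  [-2*t*exp(-t) + exp(-t), 4*t*exp(-t)]
  [-t*exp(-t), 2*t*exp(-t) + exp(-t)]

Strategy: write M = P · J · P⁻¹ where J is a Jordan canonical form, so e^{tM} = P · e^{tJ} · P⁻¹, and e^{tJ} can be computed block-by-block.

M has Jordan form
J =
  [-1,  1]
  [ 0, -1]
(up to reordering of blocks).

Per-block formulas:
  For a 2×2 Jordan block J_2(-1): exp(t · J_2(-1)) = e^(-1t)·(I + t·N), where N is the 2×2 nilpotent shift.

After assembling e^{tJ} and conjugating by P, we get:

e^{tM} =
  [-2*t*exp(-t) + exp(-t), 4*t*exp(-t)]
  [-t*exp(-t), 2*t*exp(-t) + exp(-t)]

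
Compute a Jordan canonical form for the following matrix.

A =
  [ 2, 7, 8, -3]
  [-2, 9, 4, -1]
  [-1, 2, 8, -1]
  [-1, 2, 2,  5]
J_3(6) ⊕ J_1(6)

The characteristic polynomial is
  det(x·I − A) = x^4 - 24*x^3 + 216*x^2 - 864*x + 1296 = (x - 6)^4

Eigenvalues and multiplicities (the geometric multiplicity of λ is n − rank(A − λI), which equals the number of Jordan blocks for λ):
  λ = 6: algebraic multiplicity = 4, geometric multiplicity = 2

Determining the block sizes for each eigenvalue:
  λ = 6: with am = 4 and gm = 2, the partition is not yet determined (e.g. several partitions of 4 into 2 parts exist). Let N = A − (6)·I. Computing rank(N^1) = 2, rank(N^2) = 1, rank(N^3) = 0; the number of blocks of size ≥ j is rank(N^{j−1}) − rank(N^j), giving [2, 1, 1]. So we have 1 block(s) of size 3, 1 block(s) of size 1 → block sizes [3, 1]

Assembling the blocks gives a Jordan form
J =
  [6, 1, 0, 0]
  [0, 6, 1, 0]
  [0, 0, 6, 0]
  [0, 0, 0, 6]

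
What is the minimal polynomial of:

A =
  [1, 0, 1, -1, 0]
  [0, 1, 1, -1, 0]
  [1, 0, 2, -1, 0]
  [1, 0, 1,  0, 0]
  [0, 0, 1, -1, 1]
x^3 - 3*x^2 + 3*x - 1

The characteristic polynomial is χ_A(x) = (x - 1)^5, so the eigenvalues are known. The minimal polynomial is
  m_A(x) = Π_λ (x − λ)^{k_λ}
where k_λ is the size of the *largest* Jordan block for λ (equivalently, the smallest k with (A − λI)^k v = 0 for every generalised eigenvector v of λ).

  λ = 1: largest Jordan block has size 3, contributing (x − 1)^3

So m_A(x) = (x - 1)^3 = x^3 - 3*x^2 + 3*x - 1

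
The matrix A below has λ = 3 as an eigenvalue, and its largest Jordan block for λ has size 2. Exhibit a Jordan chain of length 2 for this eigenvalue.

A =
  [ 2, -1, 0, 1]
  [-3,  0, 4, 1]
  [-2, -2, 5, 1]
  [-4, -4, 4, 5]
A Jordan chain for λ = 3 of length 2:
v_1 = (-1, -3, -2, -4)ᵀ
v_2 = (1, 0, 0, 0)ᵀ

Let N = A − (3)·I. We want v_2 with N^2 v_2 = 0 but N^1 v_2 ≠ 0; then v_{j-1} := N · v_j for j = 2, …, 2.

Pick v_2 = (1, 0, 0, 0)ᵀ.
Then v_1 = N · v_2 = (-1, -3, -2, -4)ᵀ.

Sanity check: (A − (3)·I) v_1 = (0, 0, 0, 0)ᵀ = 0. ✓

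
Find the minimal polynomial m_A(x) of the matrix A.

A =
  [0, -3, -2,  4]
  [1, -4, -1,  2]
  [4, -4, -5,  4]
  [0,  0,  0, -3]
x^3 + 9*x^2 + 27*x + 27

The characteristic polynomial is χ_A(x) = (x + 3)^4, so the eigenvalues are known. The minimal polynomial is
  m_A(x) = Π_λ (x − λ)^{k_λ}
where k_λ is the size of the *largest* Jordan block for λ (equivalently, the smallest k with (A − λI)^k v = 0 for every generalised eigenvector v of λ).

  λ = -3: largest Jordan block has size 3, contributing (x + 3)^3

So m_A(x) = (x + 3)^3 = x^3 + 9*x^2 + 27*x + 27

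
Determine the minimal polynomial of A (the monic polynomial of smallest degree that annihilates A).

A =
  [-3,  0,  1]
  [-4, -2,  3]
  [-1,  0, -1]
x^3 + 6*x^2 + 12*x + 8

The characteristic polynomial is χ_A(x) = (x + 2)^3, so the eigenvalues are known. The minimal polynomial is
  m_A(x) = Π_λ (x − λ)^{k_λ}
where k_λ is the size of the *largest* Jordan block for λ (equivalently, the smallest k with (A − λI)^k v = 0 for every generalised eigenvector v of λ).

  λ = -2: largest Jordan block has size 3, contributing (x + 2)^3

So m_A(x) = (x + 2)^3 = x^3 + 6*x^2 + 12*x + 8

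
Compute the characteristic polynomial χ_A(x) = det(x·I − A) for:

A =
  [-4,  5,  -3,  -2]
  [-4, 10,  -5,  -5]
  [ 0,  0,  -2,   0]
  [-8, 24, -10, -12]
x^4 + 8*x^3 + 24*x^2 + 32*x + 16

Expanding det(x·I − A) (e.g. by cofactor expansion or by noting that A is similar to its Jordan form J, which has the same characteristic polynomial as A) gives
  χ_A(x) = x^4 + 8*x^3 + 24*x^2 + 32*x + 16
which factors as (x + 2)^4. The eigenvalues (with algebraic multiplicities) are λ = -2 with multiplicity 4.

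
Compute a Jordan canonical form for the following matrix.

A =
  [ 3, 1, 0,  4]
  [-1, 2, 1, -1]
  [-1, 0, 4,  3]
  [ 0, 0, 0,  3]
J_3(3) ⊕ J_1(3)

The characteristic polynomial is
  det(x·I − A) = x^4 - 12*x^3 + 54*x^2 - 108*x + 81 = (x - 3)^4

Eigenvalues and multiplicities (the geometric multiplicity of λ is n − rank(A − λI), which equals the number of Jordan blocks for λ):
  λ = 3: algebraic multiplicity = 4, geometric multiplicity = 2

Determining the block sizes for each eigenvalue:
  λ = 3: with am = 4 and gm = 2, the partition is not yet determined (e.g. several partitions of 4 into 2 parts exist). Let N = A − (3)·I. Computing rank(N^1) = 2, rank(N^2) = 1, rank(N^3) = 0; the number of blocks of size ≥ j is rank(N^{j−1}) − rank(N^j), giving [2, 1, 1]. So we have 1 block(s) of size 3, 1 block(s) of size 1 → block sizes [3, 1]

Assembling the blocks gives a Jordan form
J =
  [3, 1, 0, 0]
  [0, 3, 1, 0]
  [0, 0, 3, 0]
  [0, 0, 0, 3]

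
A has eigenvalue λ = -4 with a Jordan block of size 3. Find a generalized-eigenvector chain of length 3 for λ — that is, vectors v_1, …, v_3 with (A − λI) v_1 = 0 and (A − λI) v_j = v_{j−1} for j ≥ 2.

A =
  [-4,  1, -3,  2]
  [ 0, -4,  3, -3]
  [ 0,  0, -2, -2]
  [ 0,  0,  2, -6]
A Jordan chain for λ = -4 of length 3:
v_1 = (1, 0, 0, 0)ᵀ
v_2 = (-3, 3, 2, 2)ᵀ
v_3 = (0, 0, 1, 0)ᵀ

Let N = A − (-4)·I. We want v_3 with N^3 v_3 = 0 but N^2 v_3 ≠ 0; then v_{j-1} := N · v_j for j = 3, …, 2.

Pick v_3 = (0, 0, 1, 0)ᵀ.
Then v_2 = N · v_3 = (-3, 3, 2, 2)ᵀ.
Then v_1 = N · v_2 = (1, 0, 0, 0)ᵀ.

Sanity check: (A − (-4)·I) v_1 = (0, 0, 0, 0)ᵀ = 0. ✓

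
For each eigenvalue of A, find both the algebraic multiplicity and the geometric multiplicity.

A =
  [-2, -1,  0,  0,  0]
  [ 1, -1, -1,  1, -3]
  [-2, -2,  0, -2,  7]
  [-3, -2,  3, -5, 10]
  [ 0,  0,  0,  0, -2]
λ = -2: alg = 5, geom = 2

Step 1 — factor the characteristic polynomial to read off the algebraic multiplicities:
  χ_A(x) = (x + 2)^5

Step 2 — compute geometric multiplicities via the rank-nullity identity g(λ) = n − rank(A − λI):
  rank(A − (-2)·I) = 3, so dim ker(A − (-2)·I) = n − 3 = 2

Summary:
  λ = -2: algebraic multiplicity = 5, geometric multiplicity = 2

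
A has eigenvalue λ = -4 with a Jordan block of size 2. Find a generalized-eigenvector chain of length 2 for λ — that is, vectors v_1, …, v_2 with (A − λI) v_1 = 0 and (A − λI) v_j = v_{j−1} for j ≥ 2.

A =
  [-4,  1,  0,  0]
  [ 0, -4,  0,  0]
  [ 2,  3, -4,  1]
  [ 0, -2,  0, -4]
A Jordan chain for λ = -4 of length 2:
v_1 = (0, 0, 2, 0)ᵀ
v_2 = (1, 0, 0, 0)ᵀ

Let N = A − (-4)·I. We want v_2 with N^2 v_2 = 0 but N^1 v_2 ≠ 0; then v_{j-1} := N · v_j for j = 2, …, 2.

Pick v_2 = (1, 0, 0, 0)ᵀ.
Then v_1 = N · v_2 = (0, 0, 2, 0)ᵀ.

Sanity check: (A − (-4)·I) v_1 = (0, 0, 0, 0)ᵀ = 0. ✓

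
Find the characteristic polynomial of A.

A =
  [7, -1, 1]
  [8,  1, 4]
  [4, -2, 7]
x^3 - 15*x^2 + 75*x - 125

Expanding det(x·I − A) (e.g. by cofactor expansion or by noting that A is similar to its Jordan form J, which has the same characteristic polynomial as A) gives
  χ_A(x) = x^3 - 15*x^2 + 75*x - 125
which factors as (x - 5)^3. The eigenvalues (with algebraic multiplicities) are λ = 5 with multiplicity 3.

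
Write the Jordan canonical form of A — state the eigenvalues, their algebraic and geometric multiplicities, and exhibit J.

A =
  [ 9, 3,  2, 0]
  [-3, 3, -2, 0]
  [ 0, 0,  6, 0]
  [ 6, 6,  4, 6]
J_2(6) ⊕ J_1(6) ⊕ J_1(6)

The characteristic polynomial is
  det(x·I − A) = x^4 - 24*x^3 + 216*x^2 - 864*x + 1296 = (x - 6)^4

Eigenvalues and multiplicities (the geometric multiplicity of λ is n − rank(A − λI), which equals the number of Jordan blocks for λ):
  λ = 6: algebraic multiplicity = 4, geometric multiplicity = 3

Determining the block sizes for each eigenvalue:
  λ = 6: 3 blocks summing to 4 forces exactly one block of size 2 and the rest size 1 → block sizes [2, 1, 1]

Assembling the blocks gives a Jordan form
J =
  [6, 1, 0, 0]
  [0, 6, 0, 0]
  [0, 0, 6, 0]
  [0, 0, 0, 6]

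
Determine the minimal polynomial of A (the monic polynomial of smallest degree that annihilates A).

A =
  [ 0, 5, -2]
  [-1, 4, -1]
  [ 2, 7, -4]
x^3

The characteristic polynomial is χ_A(x) = x^3, so the eigenvalues are known. The minimal polynomial is
  m_A(x) = Π_λ (x − λ)^{k_λ}
where k_λ is the size of the *largest* Jordan block for λ (equivalently, the smallest k with (A − λI)^k v = 0 for every generalised eigenvector v of λ).

  λ = 0: largest Jordan block has size 3, contributing (x − 0)^3

So m_A(x) = x^3 = x^3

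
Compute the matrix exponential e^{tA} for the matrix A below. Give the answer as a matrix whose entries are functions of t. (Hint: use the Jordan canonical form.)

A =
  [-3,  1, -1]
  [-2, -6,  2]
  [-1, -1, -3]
e^{tA} =
  [t*exp(-4*t) + exp(-4*t), t*exp(-4*t), -t*exp(-4*t)]
  [-2*t*exp(-4*t), -2*t*exp(-4*t) + exp(-4*t), 2*t*exp(-4*t)]
  [-t*exp(-4*t), -t*exp(-4*t), t*exp(-4*t) + exp(-4*t)]

Strategy: write A = P · J · P⁻¹ where J is a Jordan canonical form, so e^{tA} = P · e^{tJ} · P⁻¹, and e^{tJ} can be computed block-by-block.

A has Jordan form
J =
  [-4,  1,  0]
  [ 0, -4,  0]
  [ 0,  0, -4]
(up to reordering of blocks).

Per-block formulas:
  For a 1×1 block at λ = -4: exp(t · [-4]) = [e^(-4t)].
  For a 2×2 Jordan block J_2(-4): exp(t · J_2(-4)) = e^(-4t)·(I + t·N), where N is the 2×2 nilpotent shift.

After assembling e^{tJ} and conjugating by P, we get:

e^{tA} =
  [t*exp(-4*t) + exp(-4*t), t*exp(-4*t), -t*exp(-4*t)]
  [-2*t*exp(-4*t), -2*t*exp(-4*t) + exp(-4*t), 2*t*exp(-4*t)]
  [-t*exp(-4*t), -t*exp(-4*t), t*exp(-4*t) + exp(-4*t)]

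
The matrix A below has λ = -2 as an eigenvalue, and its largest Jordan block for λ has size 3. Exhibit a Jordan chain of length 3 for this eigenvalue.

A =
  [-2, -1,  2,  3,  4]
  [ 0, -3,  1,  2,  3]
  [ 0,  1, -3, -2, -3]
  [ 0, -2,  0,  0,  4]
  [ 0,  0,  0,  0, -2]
A Jordan chain for λ = -2 of length 3:
v_1 = (-3, -2, 2, -2, 0)ᵀ
v_2 = (-1, -1, 1, -2, 0)ᵀ
v_3 = (0, 1, 0, 0, 0)ᵀ

Let N = A − (-2)·I. We want v_3 with N^3 v_3 = 0 but N^2 v_3 ≠ 0; then v_{j-1} := N · v_j for j = 3, …, 2.

Pick v_3 = (0, 1, 0, 0, 0)ᵀ.
Then v_2 = N · v_3 = (-1, -1, 1, -2, 0)ᵀ.
Then v_1 = N · v_2 = (-3, -2, 2, -2, 0)ᵀ.

Sanity check: (A − (-2)·I) v_1 = (0, 0, 0, 0, 0)ᵀ = 0. ✓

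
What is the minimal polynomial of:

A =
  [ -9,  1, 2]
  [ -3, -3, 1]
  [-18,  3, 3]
x^3 + 9*x^2 + 27*x + 27

The characteristic polynomial is χ_A(x) = (x + 3)^3, so the eigenvalues are known. The minimal polynomial is
  m_A(x) = Π_λ (x − λ)^{k_λ}
where k_λ is the size of the *largest* Jordan block for λ (equivalently, the smallest k with (A − λI)^k v = 0 for every generalised eigenvector v of λ).

  λ = -3: largest Jordan block has size 3, contributing (x + 3)^3

So m_A(x) = (x + 3)^3 = x^3 + 9*x^2 + 27*x + 27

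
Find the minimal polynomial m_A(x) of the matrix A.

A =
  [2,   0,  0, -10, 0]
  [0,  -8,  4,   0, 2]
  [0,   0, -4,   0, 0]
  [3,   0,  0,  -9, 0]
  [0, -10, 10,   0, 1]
x^2 + 7*x + 12

The characteristic polynomial is χ_A(x) = (x + 3)^2*(x + 4)^3, so the eigenvalues are known. The minimal polynomial is
  m_A(x) = Π_λ (x − λ)^{k_λ}
where k_λ is the size of the *largest* Jordan block for λ (equivalently, the smallest k with (A − λI)^k v = 0 for every generalised eigenvector v of λ).

  λ = -4: largest Jordan block has size 1, contributing (x + 4)
  λ = -3: largest Jordan block has size 1, contributing (x + 3)

So m_A(x) = (x + 3)*(x + 4) = x^2 + 7*x + 12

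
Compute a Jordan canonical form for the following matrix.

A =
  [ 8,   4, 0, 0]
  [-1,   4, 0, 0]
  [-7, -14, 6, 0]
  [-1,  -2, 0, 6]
J_2(6) ⊕ J_1(6) ⊕ J_1(6)

The characteristic polynomial is
  det(x·I − A) = x^4 - 24*x^3 + 216*x^2 - 864*x + 1296 = (x - 6)^4

Eigenvalues and multiplicities (the geometric multiplicity of λ is n − rank(A − λI), which equals the number of Jordan blocks for λ):
  λ = 6: algebraic multiplicity = 4, geometric multiplicity = 3

Determining the block sizes for each eigenvalue:
  λ = 6: 3 blocks summing to 4 forces exactly one block of size 2 and the rest size 1 → block sizes [2, 1, 1]

Assembling the blocks gives a Jordan form
J =
  [6, 1, 0, 0]
  [0, 6, 0, 0]
  [0, 0, 6, 0]
  [0, 0, 0, 6]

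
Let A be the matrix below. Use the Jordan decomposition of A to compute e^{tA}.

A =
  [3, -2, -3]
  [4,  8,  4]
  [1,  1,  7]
e^{tA} =
  [-t^2*exp(6*t) - 3*t*exp(6*t) + exp(6*t), -t^2*exp(6*t)/2 - 2*t*exp(6*t), -t^2*exp(6*t) - 3*t*exp(6*t)]
  [4*t*exp(6*t), 2*t*exp(6*t) + exp(6*t), 4*t*exp(6*t)]
  [t^2*exp(6*t) + t*exp(6*t), t^2*exp(6*t)/2 + t*exp(6*t), t^2*exp(6*t) + t*exp(6*t) + exp(6*t)]

Strategy: write A = P · J · P⁻¹ where J is a Jordan canonical form, so e^{tA} = P · e^{tJ} · P⁻¹, and e^{tJ} can be computed block-by-block.

A has Jordan form
J =
  [6, 1, 0]
  [0, 6, 1]
  [0, 0, 6]
(up to reordering of blocks).

Per-block formulas:
  For a 3×3 Jordan block J_3(6): exp(t · J_3(6)) = e^(6t)·(I + t·N + (t^2/2)·N^2), where N is the 3×3 nilpotent shift.

After assembling e^{tJ} and conjugating by P, we get:

e^{tA} =
  [-t^2*exp(6*t) - 3*t*exp(6*t) + exp(6*t), -t^2*exp(6*t)/2 - 2*t*exp(6*t), -t^2*exp(6*t) - 3*t*exp(6*t)]
  [4*t*exp(6*t), 2*t*exp(6*t) + exp(6*t), 4*t*exp(6*t)]
  [t^2*exp(6*t) + t*exp(6*t), t^2*exp(6*t)/2 + t*exp(6*t), t^2*exp(6*t) + t*exp(6*t) + exp(6*t)]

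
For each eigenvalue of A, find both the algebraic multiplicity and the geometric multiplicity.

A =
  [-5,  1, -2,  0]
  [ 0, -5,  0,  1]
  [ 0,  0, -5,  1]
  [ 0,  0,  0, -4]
λ = -5: alg = 3, geom = 2; λ = -4: alg = 1, geom = 1

Step 1 — factor the characteristic polynomial to read off the algebraic multiplicities:
  χ_A(x) = (x + 4)*(x + 5)^3

Step 2 — compute geometric multiplicities via the rank-nullity identity g(λ) = n − rank(A − λI):
  rank(A − (-5)·I) = 2, so dim ker(A − (-5)·I) = n − 2 = 2
  rank(A − (-4)·I) = 3, so dim ker(A − (-4)·I) = n − 3 = 1

Summary:
  λ = -5: algebraic multiplicity = 3, geometric multiplicity = 2
  λ = -4: algebraic multiplicity = 1, geometric multiplicity = 1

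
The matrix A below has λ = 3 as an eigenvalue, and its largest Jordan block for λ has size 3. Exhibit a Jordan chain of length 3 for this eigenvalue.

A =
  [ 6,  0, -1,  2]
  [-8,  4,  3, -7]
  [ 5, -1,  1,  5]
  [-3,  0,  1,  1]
A Jordan chain for λ = 3 of length 3:
v_1 = (-2, 4, -2, 2)ᵀ
v_2 = (3, -8, 5, -3)ᵀ
v_3 = (1, 0, 0, 0)ᵀ

Let N = A − (3)·I. We want v_3 with N^3 v_3 = 0 but N^2 v_3 ≠ 0; then v_{j-1} := N · v_j for j = 3, …, 2.

Pick v_3 = (1, 0, 0, 0)ᵀ.
Then v_2 = N · v_3 = (3, -8, 5, -3)ᵀ.
Then v_1 = N · v_2 = (-2, 4, -2, 2)ᵀ.

Sanity check: (A − (3)·I) v_1 = (0, 0, 0, 0)ᵀ = 0. ✓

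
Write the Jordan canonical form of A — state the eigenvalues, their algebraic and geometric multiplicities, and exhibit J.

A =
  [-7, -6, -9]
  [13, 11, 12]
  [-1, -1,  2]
J_3(2)

The characteristic polynomial is
  det(x·I − A) = x^3 - 6*x^2 + 12*x - 8 = (x - 2)^3

Eigenvalues and multiplicities (the geometric multiplicity of λ is n − rank(A − λI), which equals the number of Jordan blocks for λ):
  λ = 2: algebraic multiplicity = 3, geometric multiplicity = 1

Determining the block sizes for each eigenvalue:
  λ = 2: one block (gm = 1), so the single block has size am = 3 → block sizes [3]

Assembling the blocks gives a Jordan form
J =
  [2, 1, 0]
  [0, 2, 1]
  [0, 0, 2]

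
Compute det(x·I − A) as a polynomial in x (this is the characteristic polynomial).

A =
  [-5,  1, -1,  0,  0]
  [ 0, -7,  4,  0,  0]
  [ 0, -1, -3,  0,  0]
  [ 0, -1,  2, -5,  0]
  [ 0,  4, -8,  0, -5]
x^5 + 25*x^4 + 250*x^3 + 1250*x^2 + 3125*x + 3125

Expanding det(x·I − A) (e.g. by cofactor expansion or by noting that A is similar to its Jordan form J, which has the same characteristic polynomial as A) gives
  χ_A(x) = x^5 + 25*x^4 + 250*x^3 + 1250*x^2 + 3125*x + 3125
which factors as (x + 5)^5. The eigenvalues (with algebraic multiplicities) are λ = -5 with multiplicity 5.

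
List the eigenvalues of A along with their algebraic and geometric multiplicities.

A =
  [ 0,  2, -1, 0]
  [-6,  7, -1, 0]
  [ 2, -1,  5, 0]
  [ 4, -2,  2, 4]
λ = 4: alg = 4, geom = 2

Step 1 — factor the characteristic polynomial to read off the algebraic multiplicities:
  χ_A(x) = (x - 4)^4

Step 2 — compute geometric multiplicities via the rank-nullity identity g(λ) = n − rank(A − λI):
  rank(A − (4)·I) = 2, so dim ker(A − (4)·I) = n − 2 = 2

Summary:
  λ = 4: algebraic multiplicity = 4, geometric multiplicity = 2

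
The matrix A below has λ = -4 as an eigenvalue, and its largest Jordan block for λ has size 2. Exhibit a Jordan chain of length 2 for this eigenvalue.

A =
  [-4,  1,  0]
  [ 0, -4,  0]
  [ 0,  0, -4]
A Jordan chain for λ = -4 of length 2:
v_1 = (1, 0, 0)ᵀ
v_2 = (0, 1, 0)ᵀ

Let N = A − (-4)·I. We want v_2 with N^2 v_2 = 0 but N^1 v_2 ≠ 0; then v_{j-1} := N · v_j for j = 2, …, 2.

Pick v_2 = (0, 1, 0)ᵀ.
Then v_1 = N · v_2 = (1, 0, 0)ᵀ.

Sanity check: (A − (-4)·I) v_1 = (0, 0, 0)ᵀ = 0. ✓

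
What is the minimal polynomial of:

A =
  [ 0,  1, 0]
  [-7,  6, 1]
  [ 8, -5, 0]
x^3 - 6*x^2 + 12*x - 8

The characteristic polynomial is χ_A(x) = (x - 2)^3, so the eigenvalues are known. The minimal polynomial is
  m_A(x) = Π_λ (x − λ)^{k_λ}
where k_λ is the size of the *largest* Jordan block for λ (equivalently, the smallest k with (A − λI)^k v = 0 for every generalised eigenvector v of λ).

  λ = 2: largest Jordan block has size 3, contributing (x − 2)^3

So m_A(x) = (x - 2)^3 = x^3 - 6*x^2 + 12*x - 8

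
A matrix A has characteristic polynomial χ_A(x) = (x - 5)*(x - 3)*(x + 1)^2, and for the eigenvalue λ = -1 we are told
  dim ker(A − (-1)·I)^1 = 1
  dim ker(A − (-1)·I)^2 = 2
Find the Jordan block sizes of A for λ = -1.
Block sizes for λ = -1: [2]

From the dimensions of kernels of powers, the number of Jordan blocks of size at least j is d_j − d_{j−1} where d_j = dim ker(N^j) (with d_0 = 0). Computing the differences gives [1, 1].
The number of blocks of size exactly k is (#blocks of size ≥ k) − (#blocks of size ≥ k + 1), so the partition is: 1 block(s) of size 2.
In nonincreasing order the block sizes are [2].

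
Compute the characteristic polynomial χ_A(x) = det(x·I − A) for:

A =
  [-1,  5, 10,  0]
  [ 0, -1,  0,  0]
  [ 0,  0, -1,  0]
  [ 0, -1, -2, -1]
x^4 + 4*x^3 + 6*x^2 + 4*x + 1

Expanding det(x·I − A) (e.g. by cofactor expansion or by noting that A is similar to its Jordan form J, which has the same characteristic polynomial as A) gives
  χ_A(x) = x^4 + 4*x^3 + 6*x^2 + 4*x + 1
which factors as (x + 1)^4. The eigenvalues (with algebraic multiplicities) are λ = -1 with multiplicity 4.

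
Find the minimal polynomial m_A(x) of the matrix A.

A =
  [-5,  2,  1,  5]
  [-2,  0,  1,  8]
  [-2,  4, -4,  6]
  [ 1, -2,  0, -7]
x^3 + 12*x^2 + 48*x + 64

The characteristic polynomial is χ_A(x) = (x + 4)^4, so the eigenvalues are known. The minimal polynomial is
  m_A(x) = Π_λ (x − λ)^{k_λ}
where k_λ is the size of the *largest* Jordan block for λ (equivalently, the smallest k with (A − λI)^k v = 0 for every generalised eigenvector v of λ).

  λ = -4: largest Jordan block has size 3, contributing (x + 4)^3

So m_A(x) = (x + 4)^3 = x^3 + 12*x^2 + 48*x + 64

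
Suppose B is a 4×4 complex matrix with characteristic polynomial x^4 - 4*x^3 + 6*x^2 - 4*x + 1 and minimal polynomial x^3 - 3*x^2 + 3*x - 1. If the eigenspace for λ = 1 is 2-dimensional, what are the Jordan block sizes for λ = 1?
Block sizes for λ = 1: [3, 1]

Step 1 — from the characteristic polynomial, algebraic multiplicity of λ = 1 is 4. From dim ker(B − (1)·I) = 2, there are exactly 2 Jordan blocks for λ = 1.
Step 2 — from the minimal polynomial, the factor (x − 1)^3 tells us the largest block for λ = 1 has size 3.
Step 3 — with total size 4, 2 blocks, and largest block 3, the block sizes (in nonincreasing order) are [3, 1].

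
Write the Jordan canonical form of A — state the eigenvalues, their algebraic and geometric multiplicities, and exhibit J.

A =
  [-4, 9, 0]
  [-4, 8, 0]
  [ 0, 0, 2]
J_2(2) ⊕ J_1(2)

The characteristic polynomial is
  det(x·I − A) = x^3 - 6*x^2 + 12*x - 8 = (x - 2)^3

Eigenvalues and multiplicities (the geometric multiplicity of λ is n − rank(A − λI), which equals the number of Jordan blocks for λ):
  λ = 2: algebraic multiplicity = 3, geometric multiplicity = 2

Determining the block sizes for each eigenvalue:
  λ = 2: 2 blocks summing to 3 forces exactly one block of size 2 and the rest size 1 → block sizes [2, 1]

Assembling the blocks gives a Jordan form
J =
  [2, 1, 0]
  [0, 2, 0]
  [0, 0, 2]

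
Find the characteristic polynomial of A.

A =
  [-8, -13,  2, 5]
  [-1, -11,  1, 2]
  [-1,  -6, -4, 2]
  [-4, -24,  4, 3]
x^4 + 20*x^3 + 150*x^2 + 500*x + 625

Expanding det(x·I − A) (e.g. by cofactor expansion or by noting that A is similar to its Jordan form J, which has the same characteristic polynomial as A) gives
  χ_A(x) = x^4 + 20*x^3 + 150*x^2 + 500*x + 625
which factors as (x + 5)^4. The eigenvalues (with algebraic multiplicities) are λ = -5 with multiplicity 4.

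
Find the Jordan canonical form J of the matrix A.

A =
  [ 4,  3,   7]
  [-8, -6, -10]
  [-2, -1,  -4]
J_3(-2)

The characteristic polynomial is
  det(x·I − A) = x^3 + 6*x^2 + 12*x + 8 = (x + 2)^3

Eigenvalues and multiplicities (the geometric multiplicity of λ is n − rank(A − λI), which equals the number of Jordan blocks for λ):
  λ = -2: algebraic multiplicity = 3, geometric multiplicity = 1

Determining the block sizes for each eigenvalue:
  λ = -2: one block (gm = 1), so the single block has size am = 3 → block sizes [3]

Assembling the blocks gives a Jordan form
J =
  [-2,  1,  0]
  [ 0, -2,  1]
  [ 0,  0, -2]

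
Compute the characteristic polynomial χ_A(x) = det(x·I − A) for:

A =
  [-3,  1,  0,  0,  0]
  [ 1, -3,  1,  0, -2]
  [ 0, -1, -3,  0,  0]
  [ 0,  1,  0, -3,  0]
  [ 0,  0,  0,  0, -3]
x^5 + 15*x^4 + 90*x^3 + 270*x^2 + 405*x + 243

Expanding det(x·I − A) (e.g. by cofactor expansion or by noting that A is similar to its Jordan form J, which has the same characteristic polynomial as A) gives
  χ_A(x) = x^5 + 15*x^4 + 90*x^3 + 270*x^2 + 405*x + 243
which factors as (x + 3)^5. The eigenvalues (with algebraic multiplicities) are λ = -3 with multiplicity 5.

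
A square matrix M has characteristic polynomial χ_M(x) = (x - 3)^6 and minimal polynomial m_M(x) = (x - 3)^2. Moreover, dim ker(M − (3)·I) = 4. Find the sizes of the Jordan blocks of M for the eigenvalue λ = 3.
Block sizes for λ = 3: [2, 2, 1, 1]

Step 1 — from the characteristic polynomial, algebraic multiplicity of λ = 3 is 6. From dim ker(M − (3)·I) = 4, there are exactly 4 Jordan blocks for λ = 3.
Step 2 — from the minimal polynomial, the factor (x − 3)^2 tells us the largest block for λ = 3 has size 2.
Step 3 — with total size 6, 4 blocks, and largest block 2, the block sizes (in nonincreasing order) are [2, 2, 1, 1].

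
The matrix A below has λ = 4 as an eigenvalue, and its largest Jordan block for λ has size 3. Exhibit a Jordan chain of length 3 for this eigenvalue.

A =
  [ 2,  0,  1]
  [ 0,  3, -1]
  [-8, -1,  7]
A Jordan chain for λ = 4 of length 3:
v_1 = (-4, 8, -8)ᵀ
v_2 = (-2, 0, -8)ᵀ
v_3 = (1, 0, 0)ᵀ

Let N = A − (4)·I. We want v_3 with N^3 v_3 = 0 but N^2 v_3 ≠ 0; then v_{j-1} := N · v_j for j = 3, …, 2.

Pick v_3 = (1, 0, 0)ᵀ.
Then v_2 = N · v_3 = (-2, 0, -8)ᵀ.
Then v_1 = N · v_2 = (-4, 8, -8)ᵀ.

Sanity check: (A − (4)·I) v_1 = (0, 0, 0)ᵀ = 0. ✓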